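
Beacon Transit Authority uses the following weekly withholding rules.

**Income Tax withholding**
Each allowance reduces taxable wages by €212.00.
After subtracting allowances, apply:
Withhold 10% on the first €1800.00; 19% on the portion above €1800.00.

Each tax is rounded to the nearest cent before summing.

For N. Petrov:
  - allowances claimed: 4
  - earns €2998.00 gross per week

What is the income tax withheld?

Income Tax: taxable = €2998.00 − 4×€212.00 = €2150.00
  €180.00 + 19% × (€2150.00 − €1800.00) = €180.00 + 19% × €350.00 = €246.50

€246.50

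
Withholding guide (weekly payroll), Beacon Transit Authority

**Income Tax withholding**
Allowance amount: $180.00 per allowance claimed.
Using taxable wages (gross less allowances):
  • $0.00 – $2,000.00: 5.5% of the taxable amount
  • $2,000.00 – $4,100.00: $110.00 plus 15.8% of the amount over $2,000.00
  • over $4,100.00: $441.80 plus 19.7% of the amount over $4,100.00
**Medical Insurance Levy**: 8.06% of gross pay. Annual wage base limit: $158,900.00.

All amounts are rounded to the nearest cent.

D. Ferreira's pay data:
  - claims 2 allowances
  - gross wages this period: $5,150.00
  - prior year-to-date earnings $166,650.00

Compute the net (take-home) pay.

$4,572.27

Income Tax: taxable = $5,150.00 − 2×$180.00 = $4,790.00
  $441.80 + 19.7% × ($4,790.00 − $4,100.00) = $441.80 + 19.7% × $690.00 = $577.73
Medical Insurance Levy: YTD $166,650.00 ≥ cap $158,900.00 → $0.00
Total withheld: $577.73 + $0.00 = $577.73
Net pay: $5,150.00 − $577.73 = $4,572.27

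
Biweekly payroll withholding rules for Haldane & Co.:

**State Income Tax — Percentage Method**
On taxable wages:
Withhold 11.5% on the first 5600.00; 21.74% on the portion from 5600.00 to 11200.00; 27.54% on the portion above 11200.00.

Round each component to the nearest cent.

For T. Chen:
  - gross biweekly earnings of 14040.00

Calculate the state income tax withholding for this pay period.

2643.58

State Income Tax: taxable = 14040.00
  1861.44 + 27.54% × (14040.00 − 11200.00) = 1861.44 + 27.54% × 2840.00 = 2643.58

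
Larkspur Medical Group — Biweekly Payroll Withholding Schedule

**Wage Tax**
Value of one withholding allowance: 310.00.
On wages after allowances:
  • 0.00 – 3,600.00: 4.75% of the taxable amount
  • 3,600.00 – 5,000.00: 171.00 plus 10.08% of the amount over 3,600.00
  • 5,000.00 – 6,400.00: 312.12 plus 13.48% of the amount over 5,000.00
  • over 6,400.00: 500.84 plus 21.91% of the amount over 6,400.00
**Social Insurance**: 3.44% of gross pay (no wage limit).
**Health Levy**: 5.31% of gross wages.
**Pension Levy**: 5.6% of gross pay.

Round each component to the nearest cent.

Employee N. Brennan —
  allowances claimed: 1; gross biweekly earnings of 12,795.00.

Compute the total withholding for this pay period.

Wage Tax: taxable = 12,795.00 − 1×310.00 = 12,485.00
  500.84 + 21.91% × (12,485.00 − 6,400.00) = 500.84 + 21.91% × 6,085.00 = 1,834.06
Social Insurance: 3.44% × 12,795.00 = 440.15
Health Levy: 5.31% × 12,795.00 = 679.41
Pension Levy: 5.6% × 12,795.00 = 716.52
Total: 1,834.06 + 440.15 + 679.41 + 716.52 = 3,670.14

3,670.14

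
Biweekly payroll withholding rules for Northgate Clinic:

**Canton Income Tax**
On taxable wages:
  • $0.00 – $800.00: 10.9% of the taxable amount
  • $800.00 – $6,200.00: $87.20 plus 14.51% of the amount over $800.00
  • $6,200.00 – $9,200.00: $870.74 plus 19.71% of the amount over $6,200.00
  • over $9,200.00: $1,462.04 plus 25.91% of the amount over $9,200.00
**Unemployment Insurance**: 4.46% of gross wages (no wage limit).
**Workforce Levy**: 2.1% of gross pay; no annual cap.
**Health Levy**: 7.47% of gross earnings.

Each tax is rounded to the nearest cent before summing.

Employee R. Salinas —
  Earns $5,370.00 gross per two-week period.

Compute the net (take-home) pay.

Canton Income Tax: taxable = $5,370.00
  $87.20 + 14.51% × ($5,370.00 − $800.00) = $87.20 + 14.51% × $4,570.00 = $750.31
Unemployment Insurance: 4.46% × $5,370.00 = $239.50
Workforce Levy: 2.1% × $5,370.00 = $112.77
Health Levy: 7.47% × $5,370.00 = $401.14
Total withheld: $750.31 + $239.50 + $112.77 + $401.14 = $1,503.72
Net pay: $5,370.00 − $1,503.72 = $3,866.28

$3,866.28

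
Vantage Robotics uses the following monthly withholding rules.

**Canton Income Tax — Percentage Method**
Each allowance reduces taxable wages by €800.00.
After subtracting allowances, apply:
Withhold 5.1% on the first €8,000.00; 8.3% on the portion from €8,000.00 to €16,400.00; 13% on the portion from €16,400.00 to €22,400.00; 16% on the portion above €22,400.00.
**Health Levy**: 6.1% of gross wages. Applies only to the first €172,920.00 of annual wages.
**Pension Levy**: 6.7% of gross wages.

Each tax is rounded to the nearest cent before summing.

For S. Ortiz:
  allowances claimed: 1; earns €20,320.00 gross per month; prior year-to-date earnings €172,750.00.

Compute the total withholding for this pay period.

Canton Income Tax: taxable = €20,320.00 − 1×€800.00 = €19,520.00
  €1,105.20 + 13% × (€19,520.00 − €16,400.00) = €1,105.20 + 13% × €3,120.00 = €1,510.80
Health Levy: cap €172,920.00 − YTD €172,750.00 = €170.00 subject; 6.1% × €170.00 = €10.37
Pension Levy: 6.7% × €20,320.00 = €1,361.44
Total: €1,510.80 + €10.37 + €1,361.44 = €2,882.61

€2,882.61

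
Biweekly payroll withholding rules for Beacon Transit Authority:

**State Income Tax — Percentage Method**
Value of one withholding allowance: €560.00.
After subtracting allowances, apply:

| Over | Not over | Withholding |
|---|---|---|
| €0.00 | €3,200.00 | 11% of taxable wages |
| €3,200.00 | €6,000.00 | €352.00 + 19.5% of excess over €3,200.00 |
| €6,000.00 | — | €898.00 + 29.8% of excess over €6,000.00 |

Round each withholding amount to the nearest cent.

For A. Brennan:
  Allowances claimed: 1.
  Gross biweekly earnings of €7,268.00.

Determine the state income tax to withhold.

€1,108.98

State Income Tax: taxable = €7,268.00 − 1×€560.00 = €6,708.00
  €898.00 + 29.8% × (€6,708.00 − €6,000.00) = €898.00 + 29.8% × €708.00 = €1,108.98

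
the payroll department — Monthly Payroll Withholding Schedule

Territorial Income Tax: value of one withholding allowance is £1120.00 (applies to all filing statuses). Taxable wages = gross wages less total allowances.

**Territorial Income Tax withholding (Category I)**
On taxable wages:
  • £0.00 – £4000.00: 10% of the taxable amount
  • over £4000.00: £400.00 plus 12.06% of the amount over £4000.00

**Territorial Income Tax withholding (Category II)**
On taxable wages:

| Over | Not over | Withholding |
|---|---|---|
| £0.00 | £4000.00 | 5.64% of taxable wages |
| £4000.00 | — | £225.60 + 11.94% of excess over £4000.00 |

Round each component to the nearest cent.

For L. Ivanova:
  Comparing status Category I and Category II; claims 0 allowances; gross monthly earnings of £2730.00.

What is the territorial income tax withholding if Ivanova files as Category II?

£153.97

Territorial Income Tax (Category II): taxable = £2730.00
  5.64% × £2730.00 = £153.97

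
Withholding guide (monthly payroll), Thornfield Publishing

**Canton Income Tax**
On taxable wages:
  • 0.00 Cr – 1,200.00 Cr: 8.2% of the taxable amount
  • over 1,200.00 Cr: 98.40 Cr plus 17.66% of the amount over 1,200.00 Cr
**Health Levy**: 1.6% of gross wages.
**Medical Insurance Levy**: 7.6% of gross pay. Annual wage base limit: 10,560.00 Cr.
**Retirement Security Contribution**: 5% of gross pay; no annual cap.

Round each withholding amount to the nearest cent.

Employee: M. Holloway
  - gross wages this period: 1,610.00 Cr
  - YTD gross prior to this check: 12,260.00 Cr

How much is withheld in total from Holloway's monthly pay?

277.07 Cr

Canton Income Tax: taxable = 1,610.00 Cr
  98.40 Cr + 17.66% × (1,610.00 Cr − 1,200.00 Cr) = 98.40 Cr + 17.66% × 410.00 Cr = 170.81 Cr
Health Levy: 1.6% × 1,610.00 Cr = 25.76 Cr
Medical Insurance Levy: YTD 12,260.00 Cr ≥ cap 10,560.00 Cr → 0.00 Cr
Retirement Security Contribution: 5% × 1,610.00 Cr = 80.50 Cr
Total: 170.81 Cr + 25.76 Cr + 0.00 Cr + 80.50 Cr = 277.07 Cr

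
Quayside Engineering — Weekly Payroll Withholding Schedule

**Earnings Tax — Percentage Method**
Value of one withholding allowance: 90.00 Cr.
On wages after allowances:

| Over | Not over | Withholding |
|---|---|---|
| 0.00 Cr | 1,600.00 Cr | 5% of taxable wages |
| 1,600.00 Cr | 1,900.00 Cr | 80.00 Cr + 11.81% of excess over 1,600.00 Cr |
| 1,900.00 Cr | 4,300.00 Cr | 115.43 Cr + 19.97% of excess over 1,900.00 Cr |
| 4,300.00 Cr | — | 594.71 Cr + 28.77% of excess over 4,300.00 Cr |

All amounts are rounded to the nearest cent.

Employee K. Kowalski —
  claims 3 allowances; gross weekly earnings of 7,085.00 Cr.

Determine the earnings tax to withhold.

Earnings Tax: taxable = 7,085.00 Cr − 3×90.00 Cr = 6,815.00 Cr
  594.71 Cr + 28.77% × (6,815.00 Cr − 4,300.00 Cr) = 594.71 Cr + 28.77% × 2,515.00 Cr = 1,318.28 Cr

1,318.28 Cr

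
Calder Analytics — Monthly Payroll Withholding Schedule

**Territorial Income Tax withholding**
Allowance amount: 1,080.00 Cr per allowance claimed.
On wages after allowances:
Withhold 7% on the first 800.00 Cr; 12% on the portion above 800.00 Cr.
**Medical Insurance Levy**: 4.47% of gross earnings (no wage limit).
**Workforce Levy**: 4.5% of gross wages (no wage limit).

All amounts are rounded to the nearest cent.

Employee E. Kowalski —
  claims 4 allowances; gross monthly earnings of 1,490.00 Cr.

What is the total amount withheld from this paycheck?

Territorial Income Tax: taxable = 1,490.00 Cr − 4×1,080.00 Cr = -2,830.00 Cr
  Taxable ≤ 0 → 0.00 Cr
Medical Insurance Levy: 4.47% × 1,490.00 Cr = 66.60 Cr
Workforce Levy: 4.5% × 1,490.00 Cr = 67.05 Cr
Total: 0.00 Cr + 66.60 Cr + 67.05 Cr = 133.65 Cr

133.65 Cr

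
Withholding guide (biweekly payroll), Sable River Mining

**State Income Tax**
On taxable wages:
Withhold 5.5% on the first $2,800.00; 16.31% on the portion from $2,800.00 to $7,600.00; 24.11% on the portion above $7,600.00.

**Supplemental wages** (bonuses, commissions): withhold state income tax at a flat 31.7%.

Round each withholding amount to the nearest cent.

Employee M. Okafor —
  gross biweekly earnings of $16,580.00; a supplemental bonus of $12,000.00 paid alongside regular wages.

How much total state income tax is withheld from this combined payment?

State Income Tax: taxable = $16,580.00
  $936.88 + 24.11% × ($16,580.00 − $7,600.00) = $936.88 + 24.11% × $8,980.00 = $3,101.96
Supplemental (31.7% flat on bonus): 31.7% × $12,000.00 = $3,804.00
Total state income tax: $3,101.96 + $3,804.00 = $6,905.96

$6,905.96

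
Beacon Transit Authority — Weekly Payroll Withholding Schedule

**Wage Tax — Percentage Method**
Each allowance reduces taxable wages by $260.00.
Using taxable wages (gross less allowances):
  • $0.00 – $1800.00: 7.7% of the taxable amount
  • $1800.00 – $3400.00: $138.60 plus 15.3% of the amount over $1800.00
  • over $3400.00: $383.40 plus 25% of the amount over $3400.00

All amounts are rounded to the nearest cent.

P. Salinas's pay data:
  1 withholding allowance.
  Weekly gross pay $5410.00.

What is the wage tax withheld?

Wage Tax: taxable = $5410.00 − 1×$260.00 = $5150.00
  $383.40 + 25% × ($5150.00 − $3400.00) = $383.40 + 25% × $1750.00 = $820.90

$820.90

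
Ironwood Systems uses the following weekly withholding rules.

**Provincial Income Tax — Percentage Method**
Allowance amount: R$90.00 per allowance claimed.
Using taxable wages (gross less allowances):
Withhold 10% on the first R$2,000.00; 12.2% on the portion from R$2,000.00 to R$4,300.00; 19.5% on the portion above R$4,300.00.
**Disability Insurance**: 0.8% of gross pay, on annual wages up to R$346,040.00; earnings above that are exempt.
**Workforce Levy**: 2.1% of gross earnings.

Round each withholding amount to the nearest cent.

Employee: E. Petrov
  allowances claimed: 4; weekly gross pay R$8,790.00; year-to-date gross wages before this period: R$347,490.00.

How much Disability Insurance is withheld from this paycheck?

R$0.00

Disability Insurance: YTD R$347,490.00 ≥ cap R$346,040.00 → R$0.00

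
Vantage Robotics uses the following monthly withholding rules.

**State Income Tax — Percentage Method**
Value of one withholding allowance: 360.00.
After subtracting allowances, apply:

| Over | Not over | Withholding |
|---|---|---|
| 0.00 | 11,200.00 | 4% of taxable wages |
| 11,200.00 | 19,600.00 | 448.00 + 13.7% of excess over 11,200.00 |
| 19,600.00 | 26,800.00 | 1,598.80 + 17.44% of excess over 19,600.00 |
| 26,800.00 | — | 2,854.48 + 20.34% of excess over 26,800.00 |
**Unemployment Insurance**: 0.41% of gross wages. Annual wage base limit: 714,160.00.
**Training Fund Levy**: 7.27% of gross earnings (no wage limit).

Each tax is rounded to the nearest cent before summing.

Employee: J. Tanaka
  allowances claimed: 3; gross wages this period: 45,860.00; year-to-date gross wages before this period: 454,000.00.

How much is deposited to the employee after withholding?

35,826.34

State Income Tax: taxable = 45,860.00 − 3×360.00 = 44,780.00
  2,854.48 + 20.34% × (44,780.00 − 26,800.00) = 2,854.48 + 20.34% × 17,980.00 = 6,511.61
Unemployment Insurance: 0.41% × 45,860.00 = 188.03
Training Fund Levy: 7.27% × 45,860.00 = 3,334.02
Total withheld: 6,511.61 + 188.03 + 3,334.02 = 10,033.66
Net pay: 45,860.00 − 10,033.66 = 35,826.34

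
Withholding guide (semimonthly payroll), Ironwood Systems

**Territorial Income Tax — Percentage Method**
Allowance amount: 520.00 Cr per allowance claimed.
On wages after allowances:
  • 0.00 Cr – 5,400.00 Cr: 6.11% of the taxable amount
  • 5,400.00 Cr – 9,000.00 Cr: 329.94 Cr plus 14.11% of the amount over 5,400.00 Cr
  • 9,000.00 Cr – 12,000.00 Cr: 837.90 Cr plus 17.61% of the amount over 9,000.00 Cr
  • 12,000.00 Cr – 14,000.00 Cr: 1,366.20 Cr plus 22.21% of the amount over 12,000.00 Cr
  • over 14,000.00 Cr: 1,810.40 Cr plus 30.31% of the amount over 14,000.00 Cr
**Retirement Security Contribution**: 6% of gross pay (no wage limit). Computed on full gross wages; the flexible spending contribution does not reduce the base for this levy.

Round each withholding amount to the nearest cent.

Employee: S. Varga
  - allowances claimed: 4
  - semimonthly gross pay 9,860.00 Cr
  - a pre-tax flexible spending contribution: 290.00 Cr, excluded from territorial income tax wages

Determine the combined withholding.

Territorial Income Tax: taxable = 9,860.00 Cr − 290.00 Cr − 4×520.00 Cr = 7,490.00 Cr
  329.94 Cr + 14.11% × (7,490.00 Cr − 5,400.00 Cr) = 329.94 Cr + 14.11% × 2,090.00 Cr = 624.84 Cr
Retirement Security Contribution: 6% × 9,860.00 Cr = 591.60 Cr
Total: 624.84 Cr + 591.60 Cr = 1,216.44 Cr

1,216.44 Cr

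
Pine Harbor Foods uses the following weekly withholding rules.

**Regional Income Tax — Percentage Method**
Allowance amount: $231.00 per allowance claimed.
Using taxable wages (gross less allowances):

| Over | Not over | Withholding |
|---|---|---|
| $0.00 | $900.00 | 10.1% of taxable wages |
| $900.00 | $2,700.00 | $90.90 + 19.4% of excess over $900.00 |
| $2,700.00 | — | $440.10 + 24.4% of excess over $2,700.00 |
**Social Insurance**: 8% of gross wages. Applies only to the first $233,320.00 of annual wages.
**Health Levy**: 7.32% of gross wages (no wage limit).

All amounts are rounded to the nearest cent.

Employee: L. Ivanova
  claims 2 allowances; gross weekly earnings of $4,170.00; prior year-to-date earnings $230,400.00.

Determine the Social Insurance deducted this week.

Social Insurance: cap $233,320.00 − YTD $230,400.00 = $2,920.00 subject; 8% × $2,920.00 = $233.60

$233.60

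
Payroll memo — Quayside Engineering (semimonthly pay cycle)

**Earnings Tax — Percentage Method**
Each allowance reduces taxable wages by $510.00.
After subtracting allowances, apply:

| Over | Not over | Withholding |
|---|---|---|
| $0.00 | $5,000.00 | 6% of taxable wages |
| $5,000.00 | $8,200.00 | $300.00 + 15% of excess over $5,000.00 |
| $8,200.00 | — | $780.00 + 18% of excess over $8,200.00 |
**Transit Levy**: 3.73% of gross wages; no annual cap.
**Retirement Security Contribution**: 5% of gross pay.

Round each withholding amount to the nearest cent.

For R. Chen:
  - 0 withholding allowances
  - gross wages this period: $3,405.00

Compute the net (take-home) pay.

Earnings Tax: taxable = $3,405.00
  6% × $3,405.00 = $204.30
Transit Levy: 3.73% × $3,405.00 = $127.01
Retirement Security Contribution: 5% × $3,405.00 = $170.25
Total withheld: $204.30 + $127.01 + $170.25 = $501.56
Net pay: $3,405.00 − $501.56 = $2,903.44

$2,903.44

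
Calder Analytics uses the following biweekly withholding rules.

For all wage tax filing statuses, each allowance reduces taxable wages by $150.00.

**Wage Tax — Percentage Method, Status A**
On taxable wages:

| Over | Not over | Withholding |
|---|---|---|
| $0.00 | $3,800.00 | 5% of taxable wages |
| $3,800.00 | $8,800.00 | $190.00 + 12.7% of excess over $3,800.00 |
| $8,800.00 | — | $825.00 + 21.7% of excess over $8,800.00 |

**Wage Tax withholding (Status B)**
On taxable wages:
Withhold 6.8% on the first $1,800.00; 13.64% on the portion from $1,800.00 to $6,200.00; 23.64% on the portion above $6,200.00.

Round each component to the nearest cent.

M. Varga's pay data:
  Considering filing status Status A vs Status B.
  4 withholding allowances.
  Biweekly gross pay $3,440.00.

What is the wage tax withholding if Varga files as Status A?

$142.00

Wage Tax (Status A): taxable = $3,440.00 − 4×$150.00 = $2,840.00
  5% × $2,840.00 = $142.00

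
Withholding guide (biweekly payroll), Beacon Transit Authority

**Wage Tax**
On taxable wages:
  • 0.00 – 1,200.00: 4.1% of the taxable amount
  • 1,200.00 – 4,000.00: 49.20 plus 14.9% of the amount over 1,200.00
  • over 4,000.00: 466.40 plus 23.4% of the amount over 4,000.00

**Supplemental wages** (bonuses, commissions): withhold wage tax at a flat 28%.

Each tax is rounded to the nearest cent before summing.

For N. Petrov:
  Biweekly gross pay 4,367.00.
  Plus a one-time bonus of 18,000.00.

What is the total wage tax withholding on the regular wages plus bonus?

Wage Tax: taxable = 4,367.00
  466.40 + 23.4% × (4,367.00 − 4,000.00) = 466.40 + 23.4% × 367.00 = 552.28
Supplemental (28% flat on bonus): 28% × 18,000.00 = 5,040.00
Total wage tax: 552.28 + 5,040.00 = 5,592.28

5,592.28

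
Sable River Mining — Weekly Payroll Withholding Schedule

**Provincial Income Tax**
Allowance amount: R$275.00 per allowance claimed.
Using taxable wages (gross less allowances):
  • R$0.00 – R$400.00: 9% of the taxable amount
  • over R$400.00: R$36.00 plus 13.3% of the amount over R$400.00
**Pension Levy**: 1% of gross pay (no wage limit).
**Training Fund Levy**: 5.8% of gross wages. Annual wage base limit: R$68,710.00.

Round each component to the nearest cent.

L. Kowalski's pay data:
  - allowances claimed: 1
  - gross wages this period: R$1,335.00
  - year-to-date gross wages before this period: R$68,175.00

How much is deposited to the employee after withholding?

Provincial Income Tax: taxable = R$1,335.00 − 1×R$275.00 = R$1,060.00
  R$36.00 + 13.3% × (R$1,060.00 − R$400.00) = R$36.00 + 13.3% × R$660.00 = R$123.78
Pension Levy: 1% × R$1,335.00 = R$13.35
Training Fund Levy: cap R$68,710.00 − YTD R$68,175.00 = R$535.00 subject; 5.8% × R$535.00 = R$31.03
Total withheld: R$123.78 + R$13.35 + R$31.03 = R$168.16
Net pay: R$1,335.00 − R$168.16 = R$1,166.84

R$1,166.84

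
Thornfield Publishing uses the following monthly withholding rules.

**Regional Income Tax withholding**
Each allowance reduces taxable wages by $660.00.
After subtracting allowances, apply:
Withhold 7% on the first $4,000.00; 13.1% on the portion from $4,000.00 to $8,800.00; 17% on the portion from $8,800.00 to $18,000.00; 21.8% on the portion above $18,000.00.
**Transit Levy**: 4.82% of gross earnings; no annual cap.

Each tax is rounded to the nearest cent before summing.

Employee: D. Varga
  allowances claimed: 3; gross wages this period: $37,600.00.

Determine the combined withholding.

Regional Income Tax: taxable = $37,600.00 − 3×$660.00 = $35,620.00
  $2,472.80 + 21.8% × ($35,620.00 − $18,000.00) = $2,472.80 + 21.8% × $17,620.00 = $6,313.96
Transit Levy: 4.82% × $37,600.00 = $1,812.32
Total: $6,313.96 + $1,812.32 = $8,126.28

$8,126.28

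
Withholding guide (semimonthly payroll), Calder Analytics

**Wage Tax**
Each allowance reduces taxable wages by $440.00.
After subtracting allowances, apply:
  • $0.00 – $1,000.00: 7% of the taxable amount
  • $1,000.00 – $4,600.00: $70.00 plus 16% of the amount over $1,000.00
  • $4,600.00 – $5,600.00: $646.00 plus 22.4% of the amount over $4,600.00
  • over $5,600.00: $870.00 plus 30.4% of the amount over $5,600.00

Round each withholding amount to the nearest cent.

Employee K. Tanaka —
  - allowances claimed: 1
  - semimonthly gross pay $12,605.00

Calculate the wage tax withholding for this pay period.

Wage Tax: taxable = $12,605.00 − 1×$440.00 = $12,165.00
  $870.00 + 30.4% × ($12,165.00 − $5,600.00) = $870.00 + 30.4% × $6,565.00 = $2,865.76

$2,865.76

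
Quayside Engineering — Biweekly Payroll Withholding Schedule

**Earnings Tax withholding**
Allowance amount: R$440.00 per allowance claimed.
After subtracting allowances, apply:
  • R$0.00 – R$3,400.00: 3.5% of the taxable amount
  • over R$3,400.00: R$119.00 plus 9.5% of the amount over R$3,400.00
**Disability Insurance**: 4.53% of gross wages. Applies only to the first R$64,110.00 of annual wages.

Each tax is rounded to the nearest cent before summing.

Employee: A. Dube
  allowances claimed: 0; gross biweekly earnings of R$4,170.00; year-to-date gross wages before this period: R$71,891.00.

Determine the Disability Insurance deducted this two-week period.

R$0.00

Disability Insurance: YTD R$71,891.00 ≥ cap R$64,110.00 → R$0.00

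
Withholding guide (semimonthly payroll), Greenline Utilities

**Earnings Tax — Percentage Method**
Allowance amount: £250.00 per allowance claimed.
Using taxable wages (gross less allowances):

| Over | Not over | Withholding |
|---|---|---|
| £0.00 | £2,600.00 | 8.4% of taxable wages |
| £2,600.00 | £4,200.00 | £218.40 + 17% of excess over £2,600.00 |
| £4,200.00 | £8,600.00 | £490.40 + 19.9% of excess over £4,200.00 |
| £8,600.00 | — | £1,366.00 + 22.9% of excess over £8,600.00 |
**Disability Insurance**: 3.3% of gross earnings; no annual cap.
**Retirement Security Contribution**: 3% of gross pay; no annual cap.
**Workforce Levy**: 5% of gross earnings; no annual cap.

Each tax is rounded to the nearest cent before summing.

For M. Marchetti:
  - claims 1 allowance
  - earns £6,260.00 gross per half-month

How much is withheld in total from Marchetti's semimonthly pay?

£1,557.97

Earnings Tax: taxable = £6,260.00 − 1×£250.00 = £6,010.00
  £490.40 + 19.9% × (£6,010.00 − £4,200.00) = £490.40 + 19.9% × £1,810.00 = £850.59
Disability Insurance: 3.3% × £6,260.00 = £206.58
Retirement Security Contribution: 3% × £6,260.00 = £187.80
Workforce Levy: 5% × £6,260.00 = £313.00
Total: £850.59 + £206.58 + £187.80 + £313.00 = £1,557.97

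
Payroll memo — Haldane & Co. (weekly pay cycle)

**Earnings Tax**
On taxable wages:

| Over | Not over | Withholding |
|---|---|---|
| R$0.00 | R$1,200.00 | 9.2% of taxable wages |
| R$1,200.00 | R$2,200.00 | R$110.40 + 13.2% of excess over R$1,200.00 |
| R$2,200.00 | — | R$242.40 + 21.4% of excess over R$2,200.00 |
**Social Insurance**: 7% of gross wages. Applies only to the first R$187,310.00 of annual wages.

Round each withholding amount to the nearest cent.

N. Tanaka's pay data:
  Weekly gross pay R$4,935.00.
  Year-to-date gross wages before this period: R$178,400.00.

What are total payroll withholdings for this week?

R$1,173.14

Earnings Tax: taxable = R$4,935.00
  R$242.40 + 21.4% × (R$4,935.00 − R$2,200.00) = R$242.40 + 21.4% × R$2,735.00 = R$827.69
Social Insurance: 7% × R$4,935.00 = R$345.45
Total: R$827.69 + R$345.45 = R$1,173.14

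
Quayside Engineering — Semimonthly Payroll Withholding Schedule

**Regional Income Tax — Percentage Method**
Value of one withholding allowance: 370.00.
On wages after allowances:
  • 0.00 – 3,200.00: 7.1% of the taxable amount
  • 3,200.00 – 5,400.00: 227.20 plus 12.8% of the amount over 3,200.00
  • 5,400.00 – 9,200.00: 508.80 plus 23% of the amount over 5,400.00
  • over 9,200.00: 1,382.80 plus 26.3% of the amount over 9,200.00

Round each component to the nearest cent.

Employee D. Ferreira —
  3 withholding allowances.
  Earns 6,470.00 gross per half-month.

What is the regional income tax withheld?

Regional Income Tax: taxable = 6,470.00 − 3×370.00 = 5,360.00
  227.20 + 12.8% × (5,360.00 − 3,200.00) = 227.20 + 12.8% × 2,160.00 = 503.68

503.68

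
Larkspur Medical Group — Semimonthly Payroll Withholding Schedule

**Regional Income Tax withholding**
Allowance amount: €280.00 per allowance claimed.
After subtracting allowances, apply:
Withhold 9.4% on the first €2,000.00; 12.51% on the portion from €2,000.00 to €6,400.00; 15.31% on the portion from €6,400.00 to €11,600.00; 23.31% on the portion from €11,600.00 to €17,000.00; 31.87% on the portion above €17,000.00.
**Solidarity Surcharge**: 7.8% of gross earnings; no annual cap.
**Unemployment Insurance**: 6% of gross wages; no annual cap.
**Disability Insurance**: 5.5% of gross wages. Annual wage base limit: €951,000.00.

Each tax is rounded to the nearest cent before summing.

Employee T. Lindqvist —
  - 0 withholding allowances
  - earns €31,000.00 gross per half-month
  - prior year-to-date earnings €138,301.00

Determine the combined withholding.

Regional Income Tax: taxable = €31,000.00
  €2,793.30 + 31.87% × (€31,000.00 − €17,000.00) = €2,793.30 + 31.87% × €14,000.00 = €7,255.10
Solidarity Surcharge: 7.8% × €31,000.00 = €2,418.00
Unemployment Insurance: 6% × €31,000.00 = €1,860.00
Disability Insurance: 5.5% × €31,000.00 = €1,705.00
Total: €7,255.10 + €2,418.00 + €1,860.00 + €1,705.00 = €13,238.10

€13,238.10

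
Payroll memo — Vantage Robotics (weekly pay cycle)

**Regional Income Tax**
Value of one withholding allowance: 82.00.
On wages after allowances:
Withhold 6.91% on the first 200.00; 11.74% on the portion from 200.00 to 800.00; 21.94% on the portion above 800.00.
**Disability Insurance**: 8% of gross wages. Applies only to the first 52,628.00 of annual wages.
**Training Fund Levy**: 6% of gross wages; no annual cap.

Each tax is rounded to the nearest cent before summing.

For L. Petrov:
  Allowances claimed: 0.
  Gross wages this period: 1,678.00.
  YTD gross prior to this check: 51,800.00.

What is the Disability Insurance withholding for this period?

66.24

Disability Insurance: cap 52,628.00 − YTD 51,800.00 = 828.00 subject; 8% × 828.00 = 66.24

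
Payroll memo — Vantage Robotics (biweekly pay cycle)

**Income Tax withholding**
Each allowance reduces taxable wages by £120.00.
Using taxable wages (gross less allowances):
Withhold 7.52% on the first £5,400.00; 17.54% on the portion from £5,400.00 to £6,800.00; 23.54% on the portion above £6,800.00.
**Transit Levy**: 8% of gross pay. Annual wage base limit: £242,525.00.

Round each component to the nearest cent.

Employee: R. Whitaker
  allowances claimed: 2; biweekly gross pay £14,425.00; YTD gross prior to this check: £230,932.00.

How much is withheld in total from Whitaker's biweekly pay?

Income Tax: taxable = £14,425.00 − 2×£120.00 = £14,185.00
  £651.64 + 23.54% × (£14,185.00 − £6,800.00) = £651.64 + 23.54% × £7,385.00 = £2,390.07
Transit Levy: cap £242,525.00 − YTD £230,932.00 = £11,593.00 subject; 8% × £11,593.00 = £927.44
Total: £2,390.07 + £927.44 = £3,317.51

£3,317.51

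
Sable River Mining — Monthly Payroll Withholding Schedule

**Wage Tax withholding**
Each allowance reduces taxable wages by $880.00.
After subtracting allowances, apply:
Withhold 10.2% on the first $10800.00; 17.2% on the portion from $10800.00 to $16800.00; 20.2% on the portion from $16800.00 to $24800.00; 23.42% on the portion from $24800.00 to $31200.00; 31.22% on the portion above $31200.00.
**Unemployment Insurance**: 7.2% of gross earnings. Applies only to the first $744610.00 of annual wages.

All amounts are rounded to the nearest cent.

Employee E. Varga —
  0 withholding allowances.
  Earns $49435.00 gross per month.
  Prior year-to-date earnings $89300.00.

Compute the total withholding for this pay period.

$14500.77

Wage Tax: taxable = $49435.00
  $5248.48 + 31.22% × ($49435.00 − $31200.00) = $5248.48 + 31.22% × $18235.00 = $10941.45
Unemployment Insurance: 7.2% × $49435.00 = $3559.32
Total: $10941.45 + $3559.32 = $14500.77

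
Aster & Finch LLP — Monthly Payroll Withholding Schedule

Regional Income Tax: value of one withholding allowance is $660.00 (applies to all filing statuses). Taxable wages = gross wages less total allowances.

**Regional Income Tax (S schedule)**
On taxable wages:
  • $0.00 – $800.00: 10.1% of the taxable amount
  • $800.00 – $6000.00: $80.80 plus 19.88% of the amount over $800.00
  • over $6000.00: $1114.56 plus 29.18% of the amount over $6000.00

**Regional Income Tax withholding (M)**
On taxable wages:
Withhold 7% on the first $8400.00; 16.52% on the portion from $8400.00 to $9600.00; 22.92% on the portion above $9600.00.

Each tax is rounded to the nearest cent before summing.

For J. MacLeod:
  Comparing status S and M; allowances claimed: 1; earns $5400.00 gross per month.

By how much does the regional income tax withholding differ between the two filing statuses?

Regional Income Tax (S): taxable = $5400.00 − 1×$660.00 = $4740.00
  $80.80 + 19.88% × ($4740.00 − $800.00) = $80.80 + 19.88% × $3940.00 = $864.07
Regional Income Tax (M): taxable = $5400.00 − 1×$660.00 = $4740.00
  7% × $4740.00 = $331.80
Difference: |$864.07 − $331.80| = $532.27 (higher under S)

$532.27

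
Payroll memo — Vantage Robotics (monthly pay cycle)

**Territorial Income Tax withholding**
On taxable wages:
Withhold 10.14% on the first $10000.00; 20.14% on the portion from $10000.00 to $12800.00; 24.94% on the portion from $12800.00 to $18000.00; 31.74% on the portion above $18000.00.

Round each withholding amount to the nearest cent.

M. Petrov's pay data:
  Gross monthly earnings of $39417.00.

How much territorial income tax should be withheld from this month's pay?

Territorial Income Tax: taxable = $39417.00
  $2874.80 + 31.74% × ($39417.00 − $18000.00) = $2874.80 + 31.74% × $21417.00 = $9672.56

$9672.56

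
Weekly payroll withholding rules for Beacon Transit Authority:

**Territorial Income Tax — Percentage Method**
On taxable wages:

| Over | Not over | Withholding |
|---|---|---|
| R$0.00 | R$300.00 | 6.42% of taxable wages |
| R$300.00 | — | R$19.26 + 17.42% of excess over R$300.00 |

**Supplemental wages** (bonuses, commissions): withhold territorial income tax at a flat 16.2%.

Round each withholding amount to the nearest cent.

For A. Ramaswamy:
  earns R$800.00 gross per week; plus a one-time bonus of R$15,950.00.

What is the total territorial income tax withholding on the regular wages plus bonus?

R$2,690.26

Territorial Income Tax: taxable = R$800.00
  R$19.26 + 17.42% × (R$800.00 − R$300.00) = R$19.26 + 17.42% × R$500.00 = R$106.36
Supplemental (16.2% flat on bonus): 16.2% × R$15,950.00 = R$2,583.90
Total territorial income tax: R$106.36 + R$2,583.90 = R$2,690.26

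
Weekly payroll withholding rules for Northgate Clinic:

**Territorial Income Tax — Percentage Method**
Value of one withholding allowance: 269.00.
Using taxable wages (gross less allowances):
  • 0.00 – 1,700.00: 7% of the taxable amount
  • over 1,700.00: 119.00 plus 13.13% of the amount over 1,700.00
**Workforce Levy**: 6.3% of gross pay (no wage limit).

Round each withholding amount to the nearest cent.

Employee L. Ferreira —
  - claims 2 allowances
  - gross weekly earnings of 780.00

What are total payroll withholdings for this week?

66.08

Territorial Income Tax: taxable = 780.00 − 2×269.00 = 242.00
  7% × 242.00 = 16.94
Workforce Levy: 6.3% × 780.00 = 49.14
Total: 16.94 + 49.14 = 66.08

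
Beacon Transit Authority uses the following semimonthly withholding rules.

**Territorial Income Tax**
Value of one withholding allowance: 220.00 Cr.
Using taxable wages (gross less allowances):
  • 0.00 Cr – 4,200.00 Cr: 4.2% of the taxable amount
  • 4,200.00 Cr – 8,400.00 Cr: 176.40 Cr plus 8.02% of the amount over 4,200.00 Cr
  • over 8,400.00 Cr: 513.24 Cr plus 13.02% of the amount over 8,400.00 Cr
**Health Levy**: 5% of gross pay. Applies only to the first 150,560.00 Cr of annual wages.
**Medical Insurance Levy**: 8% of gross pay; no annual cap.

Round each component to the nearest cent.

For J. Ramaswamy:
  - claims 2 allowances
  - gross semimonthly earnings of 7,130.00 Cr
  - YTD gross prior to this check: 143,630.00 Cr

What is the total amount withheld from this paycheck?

Territorial Income Tax: taxable = 7,130.00 Cr − 2×220.00 Cr = 6,690.00 Cr
  176.40 Cr + 8.02% × (6,690.00 Cr − 4,200.00 Cr) = 176.40 Cr + 8.02% × 2,490.00 Cr = 376.10 Cr
Health Levy: cap 150,560.00 Cr − YTD 143,630.00 Cr = 6,930.00 Cr subject; 5% × 6,930.00 Cr = 346.50 Cr
Medical Insurance Levy: 8% × 7,130.00 Cr = 570.40 Cr
Total: 376.10 Cr + 346.50 Cr + 570.40 Cr = 1,293.00 Cr

1,293.00 Cr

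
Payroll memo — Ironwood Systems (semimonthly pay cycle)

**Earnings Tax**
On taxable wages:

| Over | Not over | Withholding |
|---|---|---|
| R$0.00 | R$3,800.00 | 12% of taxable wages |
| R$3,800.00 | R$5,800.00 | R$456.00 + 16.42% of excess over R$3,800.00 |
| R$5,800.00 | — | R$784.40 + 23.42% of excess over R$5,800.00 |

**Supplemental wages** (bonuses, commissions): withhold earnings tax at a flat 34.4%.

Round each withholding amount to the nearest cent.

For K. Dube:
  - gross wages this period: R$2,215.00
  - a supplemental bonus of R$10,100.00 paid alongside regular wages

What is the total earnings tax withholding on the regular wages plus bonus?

R$3,740.20

Earnings Tax: taxable = R$2,215.00
  12% × R$2,215.00 = R$265.80
Supplemental (34.4% flat on bonus): 34.4% × R$10,100.00 = R$3,474.40
Total earnings tax: R$265.80 + R$3,474.40 = R$3,740.20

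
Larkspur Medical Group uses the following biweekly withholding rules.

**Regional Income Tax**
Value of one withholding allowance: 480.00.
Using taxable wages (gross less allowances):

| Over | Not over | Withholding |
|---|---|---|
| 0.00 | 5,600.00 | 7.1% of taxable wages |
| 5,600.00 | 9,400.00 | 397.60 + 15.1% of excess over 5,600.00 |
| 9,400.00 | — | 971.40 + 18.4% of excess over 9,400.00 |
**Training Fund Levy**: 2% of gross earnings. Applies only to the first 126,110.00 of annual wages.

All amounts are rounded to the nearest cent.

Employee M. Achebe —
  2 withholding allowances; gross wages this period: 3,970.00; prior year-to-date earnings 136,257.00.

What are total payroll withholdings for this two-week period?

Regional Income Tax: taxable = 3,970.00 − 2×480.00 = 3,010.00
  7.1% × 3,010.00 = 213.71
Training Fund Levy: YTD 136,257.00 ≥ cap 126,110.00 → 0.00
Total: 213.71 + 0.00 = 213.71

213.71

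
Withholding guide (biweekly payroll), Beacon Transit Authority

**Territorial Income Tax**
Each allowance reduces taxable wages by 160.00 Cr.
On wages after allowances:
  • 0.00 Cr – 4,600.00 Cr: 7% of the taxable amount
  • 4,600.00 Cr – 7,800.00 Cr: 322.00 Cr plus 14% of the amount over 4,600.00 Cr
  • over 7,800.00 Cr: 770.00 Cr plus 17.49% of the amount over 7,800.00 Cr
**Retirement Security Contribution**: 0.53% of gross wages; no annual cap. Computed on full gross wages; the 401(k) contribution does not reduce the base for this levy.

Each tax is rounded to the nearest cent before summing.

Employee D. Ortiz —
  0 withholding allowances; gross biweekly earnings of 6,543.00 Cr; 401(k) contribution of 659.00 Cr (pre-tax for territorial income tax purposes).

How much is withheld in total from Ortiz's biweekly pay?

536.44 Cr

Territorial Income Tax: taxable = 6,543.00 Cr − 659.00 Cr = 5,884.00 Cr
  322.00 Cr + 14% × (5,884.00 Cr − 4,600.00 Cr) = 322.00 Cr + 14% × 1,284.00 Cr = 501.76 Cr
Retirement Security Contribution: 0.53% × 6,543.00 Cr = 34.68 Cr
Total: 501.76 Cr + 34.68 Cr = 536.44 Cr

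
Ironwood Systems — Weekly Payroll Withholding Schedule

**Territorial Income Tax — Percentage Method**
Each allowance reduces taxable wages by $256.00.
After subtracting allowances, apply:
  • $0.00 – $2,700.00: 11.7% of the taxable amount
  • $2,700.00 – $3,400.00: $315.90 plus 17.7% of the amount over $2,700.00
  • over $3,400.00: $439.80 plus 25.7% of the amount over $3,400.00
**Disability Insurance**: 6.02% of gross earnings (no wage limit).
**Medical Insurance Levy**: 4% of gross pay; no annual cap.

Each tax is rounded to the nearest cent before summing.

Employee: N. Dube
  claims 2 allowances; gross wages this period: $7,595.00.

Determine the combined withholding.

Territorial Income Tax: taxable = $7,595.00 − 2×$256.00 = $7,083.00
  $439.80 + 25.7% × ($7,083.00 − $3,400.00) = $439.80 + 25.7% × $3,683.00 = $1,386.33
Disability Insurance: 6.02% × $7,595.00 = $457.22
Medical Insurance Levy: 4% × $7,595.00 = $303.80
Total: $1,386.33 + $457.22 + $303.80 = $2,147.35

$2,147.35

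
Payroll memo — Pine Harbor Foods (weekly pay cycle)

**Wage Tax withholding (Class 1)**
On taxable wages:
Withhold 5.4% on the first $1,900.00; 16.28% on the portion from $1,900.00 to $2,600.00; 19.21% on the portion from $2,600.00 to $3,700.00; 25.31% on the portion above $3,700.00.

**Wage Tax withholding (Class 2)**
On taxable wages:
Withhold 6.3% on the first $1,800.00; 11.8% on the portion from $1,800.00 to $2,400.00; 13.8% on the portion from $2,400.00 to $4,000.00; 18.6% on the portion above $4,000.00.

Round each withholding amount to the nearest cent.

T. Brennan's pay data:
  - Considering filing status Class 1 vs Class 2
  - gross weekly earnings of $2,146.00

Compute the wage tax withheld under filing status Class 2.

$154.23

Wage Tax (Class 2): taxable = $2,146.00
  $113.40 + 11.8% × ($2,146.00 − $1,800.00) = $113.40 + 11.8% × $346.00 = $154.23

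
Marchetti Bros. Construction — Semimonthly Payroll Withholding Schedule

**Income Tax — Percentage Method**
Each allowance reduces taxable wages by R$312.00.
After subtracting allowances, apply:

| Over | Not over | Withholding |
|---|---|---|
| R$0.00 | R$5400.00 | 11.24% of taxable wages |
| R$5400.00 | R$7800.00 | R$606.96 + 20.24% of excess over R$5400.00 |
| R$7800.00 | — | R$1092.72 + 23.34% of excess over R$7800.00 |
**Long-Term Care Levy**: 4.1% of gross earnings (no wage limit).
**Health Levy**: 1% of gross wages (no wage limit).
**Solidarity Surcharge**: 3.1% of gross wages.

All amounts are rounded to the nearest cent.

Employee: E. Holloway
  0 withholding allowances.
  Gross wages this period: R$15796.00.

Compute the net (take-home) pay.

R$11541.73

Income Tax: taxable = R$15796.00
  R$1092.72 + 23.34% × (R$15796.00 − R$7800.00) = R$1092.72 + 23.34% × R$7996.00 = R$2958.99
Long-Term Care Levy: 4.1% × R$15796.00 = R$647.64
Health Levy: 1% × R$15796.00 = R$157.96
Solidarity Surcharge: 3.1% × R$15796.00 = R$489.68
Total withheld: R$2958.99 + R$647.64 + R$157.96 + R$489.68 = R$4254.27
Net pay: R$15796.00 − R$4254.27 = R$11541.73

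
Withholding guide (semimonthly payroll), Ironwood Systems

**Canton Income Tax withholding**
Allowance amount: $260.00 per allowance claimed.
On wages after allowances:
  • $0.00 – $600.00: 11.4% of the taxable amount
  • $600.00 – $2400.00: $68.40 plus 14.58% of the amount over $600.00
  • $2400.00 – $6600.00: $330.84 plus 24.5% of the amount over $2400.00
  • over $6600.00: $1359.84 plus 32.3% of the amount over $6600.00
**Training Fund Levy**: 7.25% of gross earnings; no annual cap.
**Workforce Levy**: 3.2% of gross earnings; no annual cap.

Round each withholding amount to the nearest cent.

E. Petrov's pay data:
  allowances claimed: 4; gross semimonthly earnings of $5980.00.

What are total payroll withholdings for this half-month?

Canton Income Tax: taxable = $5980.00 − 4×$260.00 = $4940.00
  $330.84 + 24.5% × ($4940.00 − $2400.00) = $330.84 + 24.5% × $2540.00 = $953.14
Training Fund Levy: 7.25% × $5980.00 = $433.55
Workforce Levy: 3.2% × $5980.00 = $191.36
Total: $953.14 + $433.55 + $191.36 = $1578.05

$1578.05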